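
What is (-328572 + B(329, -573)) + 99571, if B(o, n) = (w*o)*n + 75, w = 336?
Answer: -63570638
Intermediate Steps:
B(o, n) = 75 + 336*n*o (B(o, n) = (336*o)*n + 75 = 336*n*o + 75 = 75 + 336*n*o)
(-328572 + B(329, -573)) + 99571 = (-328572 + (75 + 336*(-573)*329)) + 99571 = (-328572 + (75 - 63341712)) + 99571 = (-328572 - 63341637) + 99571 = -63670209 + 99571 = -63570638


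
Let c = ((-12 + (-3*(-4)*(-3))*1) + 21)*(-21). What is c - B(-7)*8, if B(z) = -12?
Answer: 663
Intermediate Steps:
c = 567 (c = ((-12 + (12*(-3))*1) + 21)*(-21) = ((-12 - 36*1) + 21)*(-21) = ((-12 - 36) + 21)*(-21) = (-48 + 21)*(-21) = -27*(-21) = 567)
c - B(-7)*8 = 567 - (-12)*8 = 567 - 1*(-96) = 567 + 96 = 663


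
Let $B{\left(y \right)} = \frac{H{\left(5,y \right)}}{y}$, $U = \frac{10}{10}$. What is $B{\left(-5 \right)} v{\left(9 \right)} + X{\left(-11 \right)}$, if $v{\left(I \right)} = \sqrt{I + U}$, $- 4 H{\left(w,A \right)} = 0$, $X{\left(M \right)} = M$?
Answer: $-11$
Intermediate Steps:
$H{\left(w,A \right)} = 0$ ($H{\left(w,A \right)} = \left(- \frac{1}{4}\right) 0 = 0$)
$U = 1$ ($U = 10 \cdot \frac{1}{10} = 1$)
$B{\left(y \right)} = 0$ ($B{\left(y \right)} = \frac{0}{y} = 0$)
$v{\left(I \right)} = \sqrt{1 + I}$ ($v{\left(I \right)} = \sqrt{I + 1} = \sqrt{1 + I}$)
$B{\left(-5 \right)} v{\left(9 \right)} + X{\left(-11 \right)} = 0 \sqrt{1 + 9} - 11 = 0 \sqrt{10} - 11 = 0 - 11 = -11$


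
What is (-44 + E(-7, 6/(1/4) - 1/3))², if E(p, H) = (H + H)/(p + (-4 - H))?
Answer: 5564881/2704 ≈ 2058.0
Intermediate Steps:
E(p, H) = 2*H/(-4 + p - H) (E(p, H) = (2*H)/(-4 + p - H) = 2*H/(-4 + p - H))
(-44 + E(-7, 6/(1/4) - 1/3))² = (-44 + 2*(6/(1/4) - 1/3)/(-4 - 7 - (6/(1/4) - 1/3)))² = (-44 + 2*(6/(¼) - 1*⅓)/(-4 - 7 - (6/(¼) - 1*⅓)))² = (-44 + 2*(6*4 - ⅓)/(-4 - 7 - (6*4 - ⅓)))² = (-44 + 2*(24 - ⅓)/(-4 - 7 - (24 - ⅓)))² = (-44 + 2*(71/3)/(-4 - 7 - 1*71/3))² = (-44 + 2*(71/3)/(-4 - 7 - 71/3))² = (-44 + 2*(71/3)/(-104/3))² = (-44 + 2*(71/3)*(-3/104))² = (-44 - 71/52)² = (-2359/52)² = 5564881/2704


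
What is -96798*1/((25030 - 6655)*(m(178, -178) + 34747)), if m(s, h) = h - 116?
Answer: -32266/211024625 ≈ -0.00015290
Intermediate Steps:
m(s, h) = -116 + h
-96798*1/((25030 - 6655)*(m(178, -178) + 34747)) = -96798*1/((25030 - 6655)*((-116 - 178) + 34747)) = -96798*1/(18375*(-294 + 34747)) = -96798/(18375*34453) = -96798/633073875 = -96798*1/633073875 = -32266/211024625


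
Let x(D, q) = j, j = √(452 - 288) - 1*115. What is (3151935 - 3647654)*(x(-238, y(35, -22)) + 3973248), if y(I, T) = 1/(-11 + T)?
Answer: -1969557517627 - 991438*√41 ≈ -1.9696e+12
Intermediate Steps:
j = -115 + 2*√41 (j = √164 - 115 = 2*√41 - 115 = -115 + 2*√41 ≈ -102.19)
x(D, q) = -115 + 2*√41
(3151935 - 3647654)*(x(-238, y(35, -22)) + 3973248) = (3151935 - 3647654)*((-115 + 2*√41) + 3973248) = -495719*(3973133 + 2*√41) = -1969557517627 - 991438*√41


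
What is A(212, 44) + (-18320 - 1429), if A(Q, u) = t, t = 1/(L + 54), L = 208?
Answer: -5174237/262 ≈ -19749.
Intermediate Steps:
t = 1/262 (t = 1/(208 + 54) = 1/262 ≈ 0.0038168)
A(Q, u) = 1/262
A(212, 44) + (-18320 - 1429) = 1/262 + (-18320 - 1429) = 1/262 - 19749 = -5174237/262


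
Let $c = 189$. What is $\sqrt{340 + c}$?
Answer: $23$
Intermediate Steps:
$\sqrt{340 + c} = \sqrt{340 + 189} = \sqrt{529} = 23$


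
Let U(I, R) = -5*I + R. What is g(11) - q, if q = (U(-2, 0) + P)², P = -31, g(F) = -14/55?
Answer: -24269/55 ≈ -441.25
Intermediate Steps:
g(F) = -14/55 (g(F) = -14*1/55 = -14/55)
U(I, R) = R - 5*I
q = 441 (q = ((0 - 5*(-2)) - 31)² = ((0 + 10) - 31)² = (10 - 31)² = (-21)² = 441)
g(11) - q = -14/55 - 1*441 = -14/55 - 441 = -24269/55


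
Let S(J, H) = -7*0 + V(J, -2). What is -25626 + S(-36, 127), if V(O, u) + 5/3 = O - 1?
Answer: -76994/3 ≈ -25665.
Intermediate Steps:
V(O, u) = -8/3 + O (V(O, u) = -5/3 + (O - 1) = -5/3 + (-1 + O) = -8/3 + O)
S(J, H) = -8/3 + J (S(J, H) = -7*0 + (-8/3 + J) = 0 + (-8/3 + J) = -8/3 + J)
-25626 + S(-36, 127) = -25626 + (-8/3 - 36) = -25626 - 116/3 = -76994/3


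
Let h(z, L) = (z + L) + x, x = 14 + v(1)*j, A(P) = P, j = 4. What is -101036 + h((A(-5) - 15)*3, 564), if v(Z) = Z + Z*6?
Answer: -100490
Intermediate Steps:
v(Z) = 7*Z (v(Z) = Z + 6*Z = 7*Z)
x = 42 (x = 14 + (7*1)*4 = 14 + 7*4 = 14 + 28 = 42)
h(z, L) = 42 + L + z (h(z, L) = (z + L) + 42 = (L + z) + 42 = 42 + L + z)
-101036 + h((A(-5) - 15)*3, 564) = -101036 + (42 + 564 + (-5 - 15)*3) = -101036 + (42 + 564 - 20*3) = -101036 + (42 + 564 - 60) = -101036 + 546 = -100490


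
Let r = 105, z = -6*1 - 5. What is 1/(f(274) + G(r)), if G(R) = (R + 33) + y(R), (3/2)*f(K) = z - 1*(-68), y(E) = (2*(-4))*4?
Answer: 1/144 ≈ 0.0069444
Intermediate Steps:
y(E) = -32 (y(E) = -8*4 = -32)
z = -11 (z = -6 - 5 = -11)
f(K) = 38 (f(K) = 2*(-11 - 1*(-68))/3 = 2*(-11 + 68)/3 = (⅔)*57 = 38)
G(R) = 1 + R (G(R) = (R + 33) - 32 = (33 + R) - 32 = 1 + R)
1/(f(274) + G(r)) = 1/(38 + (1 + 105)) = 1/(38 + 106) = 1/144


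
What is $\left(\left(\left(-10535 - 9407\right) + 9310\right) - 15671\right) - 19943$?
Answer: $-46246$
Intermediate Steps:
$\left(\left(\left(-10535 - 9407\right) + 9310\right) - 15671\right) - 19943 = \left(\left(-19942 + 9310\right) - 15671\right) - 19943 = \left(-10632 - 15671\right) - 19943 = -26303 - 19943 = -46246$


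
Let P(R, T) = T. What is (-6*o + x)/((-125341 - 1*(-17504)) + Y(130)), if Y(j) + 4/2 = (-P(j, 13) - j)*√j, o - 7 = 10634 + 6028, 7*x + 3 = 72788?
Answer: 67648806607/81386140857 - 89705759*√130/81386140857 ≈ 0.81864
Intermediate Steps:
x = 72785/7 (x = -3/7 + (⅐)*72788 = -3/7 + 72788/7 = 72785/7 ≈ 10398.)
o = 16669 (o = 7 + (10634 + 6028) = 7 + 16662 = 16669)
Y(j) = -2 + √j*(-13 - j) (Y(j) = -2 + (-1*13 - j)*√j = -2 + (-13 - j)*√j = -2 + √j*(-13 - j))
(-6*o + x)/((-125341 - 1*(-17504)) + Y(130)) = (-6*16669 + 72785/7)/((-125341 - 1*(-17504)) + (-2 - 130^(3/2) - 13*√130)) = (-100014 + 72785/7)/((-125341 + 17504) + (-2 - 130*√130 - 13*√130)) = -627313/(7*(-107837 + (-2 - 130*√130 - 13*√130))) = -627313/(7*(-107837 + (-2 - 143*√130))) = -627313/(7*(-107839 - 143*√130))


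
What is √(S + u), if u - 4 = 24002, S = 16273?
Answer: √40279 ≈ 200.70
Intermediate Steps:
u = 24006 (u = 4 + 24002 = 24006)
√(S + u) = √(16273 + 24006) = √40279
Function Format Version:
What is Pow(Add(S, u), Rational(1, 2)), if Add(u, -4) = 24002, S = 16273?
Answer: Pow(40279, Rational(1, 2)) ≈ 200.70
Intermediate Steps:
u = 24006 (u = Add(4, 24002) = 24006)
Pow(Add(S, u), Rational(1, 2)) = Pow(Add(16273, 24006), Rational(1, 2)) = Pow(40279, Rational(1, 2))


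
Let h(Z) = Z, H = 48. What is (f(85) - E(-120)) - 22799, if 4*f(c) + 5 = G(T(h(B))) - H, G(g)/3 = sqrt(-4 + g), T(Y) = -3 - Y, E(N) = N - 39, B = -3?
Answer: -90613/4 + 3*I/2 ≈ -22653.0 + 1.5*I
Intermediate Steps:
E(N) = -39 + N
G(g) = 3*sqrt(-4 + g)
f(c) = -53/4 + 3*I/2 (f(c) = -5/4 + (3*sqrt(-4 + (-3 - 1*(-3))) - 1*48)/4 = -5/4 + (3*sqrt(-4 + (-3 + 3)) - 48)/4 = -5/4 + (3*sqrt(-4 + 0) - 48)/4 = -5/4 + (3*sqrt(-4) - 48)/4 = -5/4 + (3*(2*I) - 48)/4 = -5/4 + (6*I - 48)/4 = -5/4 + (-48 + 6*I)/4 = -5/4 + (-12 + 3*I/2) = -53/4 + 3*I/2)
(f(85) - E(-120)) - 22799 = ((-53/4 + 3*I/2) - (-39 - 120)) - 22799 = ((-53/4 + 3*I/2) - 1*(-159)) - 22799 = ((-53/4 + 3*I/2) + 159) - 22799 = (583/4 + 3*I/2) - 22799 = -90613/4 + 3*I/2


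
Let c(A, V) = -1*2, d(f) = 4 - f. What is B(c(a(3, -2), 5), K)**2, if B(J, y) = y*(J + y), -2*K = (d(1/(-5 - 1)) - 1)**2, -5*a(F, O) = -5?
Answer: 33235113025/26873856 ≈ 1236.7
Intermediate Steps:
a(F, O) = 1 (a(F, O) = -1/5*(-5) = 1)
K = -361/72 (K = -((4 - 1/(-5 - 1)) - 1)**2/2 = -((4 - 1/(-6)) - 1)**2/2 = -((4 - 1*(-1/6)) - 1)**2/2 = -((4 + 1/6) - 1)**2/2 = -(25/6 - 1)**2/2 = -(19/6)**2/2 = -1/2*361/36 = -361/72 ≈ -5.0139)
c(A, V) = -2
B(c(a(3, -2), 5), K)**2 = (-361*(-2 - 361/72)/72)**2 = (-361/72*(-505/72))**2 = (182305/5184)**2 = 33235113025/26873856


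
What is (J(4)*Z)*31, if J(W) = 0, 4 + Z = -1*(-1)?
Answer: 0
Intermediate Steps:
Z = -3 (Z = -4 - 1*(-1) = -4 + 1 = -3)
(J(4)*Z)*31 = (0*(-3))*31 = 0*31 = 0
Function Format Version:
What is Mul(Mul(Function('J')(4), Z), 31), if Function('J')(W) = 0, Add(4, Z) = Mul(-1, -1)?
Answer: 0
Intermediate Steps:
Z = -3 (Z = Add(-4, Mul(-1, -1)) = Add(-4, 1) = -3)
Mul(Mul(Function('J')(4), Z), 31) = Mul(Mul(0, -3), 31) = Mul(0, 31) = 0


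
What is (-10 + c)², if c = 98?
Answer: 7744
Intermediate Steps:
(-10 + c)² = (-10 + 98)² = 88² = 7744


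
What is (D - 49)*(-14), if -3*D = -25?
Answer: 1708/3 ≈ 569.33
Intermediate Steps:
D = 25/3 (D = -1/3*(-25) = 25/3 ≈ 8.3333)
(D - 49)*(-14) = (25/3 - 49)*(-14) = -122/3*(-14) = 1708/3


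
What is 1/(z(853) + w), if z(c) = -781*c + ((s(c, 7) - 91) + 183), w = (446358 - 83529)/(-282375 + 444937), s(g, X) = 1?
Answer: -162562/108282185371 ≈ -1.5013e-6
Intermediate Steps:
w = 362829/162562 ≈ 2.2319
z(c) = 93 - 781*c (z(c) = -781*c + ((1 - 91) + 183) = -781*c + (-90 + 183) = -781*c + 93 = 93 - 781*c)
1/(z(853) + w) = 1/((93 - 781*853) + 362829/162562) = 1/((93 - 666193) + 362829/162562) = 1/(-666100 + 362829/162562) = 1/(-108282185371/162562) = -162562/108282185371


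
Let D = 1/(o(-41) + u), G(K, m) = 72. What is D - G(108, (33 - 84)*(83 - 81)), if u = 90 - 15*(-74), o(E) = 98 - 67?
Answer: -88631/1231 ≈ -71.999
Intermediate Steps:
o(E) = 31
u = 1200 (u = 90 + 1110 = 1200)
D = 1/1231 (D = 1/(31 + 1200) = 1/1231 ≈ 0.00081235)
D - G(108, (33 - 84)*(83 - 81)) = 1/1231 - 1*72 = 1/1231 - 72 = -88631/1231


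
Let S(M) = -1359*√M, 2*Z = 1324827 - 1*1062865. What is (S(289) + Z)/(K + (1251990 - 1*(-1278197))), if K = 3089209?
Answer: 53939/2809698 ≈ 0.019197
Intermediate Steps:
Z = 130981 (Z = (1324827 - 1*1062865)/2 = (1324827 - 1062865)/2 = (½)*261962 = 130981)
(S(289) + Z)/(K + (1251990 - 1*(-1278197))) = (-1359*√289 + 130981)/(3089209 + (1251990 - 1*(-1278197))) = (-1359*17 + 130981)/(3089209 + (1251990 + 1278197)) = (-23103 + 130981)/(3089209 + 2530187) = 107878/5619396 = 107878*(1/5619396) = 53939/2809698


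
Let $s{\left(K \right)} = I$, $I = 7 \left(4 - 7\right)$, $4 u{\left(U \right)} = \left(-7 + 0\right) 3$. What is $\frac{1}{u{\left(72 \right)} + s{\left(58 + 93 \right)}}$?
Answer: $- \frac{4}{105} \approx -0.038095$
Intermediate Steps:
$u{\left(U \right)} = - \frac{21}{4}$ ($u{\left(U \right)} = \frac{\left(-7 + 0\right) 3}{4} = \frac{\left(-7\right) 3}{4} = \frac{1}{4} \left(-21\right) = - \frac{21}{4}$)
$I = -21$ ($I = 7 \left(-3\right) = -21$)
$s{\left(K \right)} = -21$
$\frac{1}{u{\left(72 \right)} + s{\left(58 + 93 \right)}} = \frac{1}{- \frac{21}{4} - 21} = \frac{1}{- \frac{105}{4}} = - \frac{4}{105}$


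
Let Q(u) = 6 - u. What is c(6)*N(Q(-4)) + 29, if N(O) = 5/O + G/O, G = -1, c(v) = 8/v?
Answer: 443/15 ≈ 29.533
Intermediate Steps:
N(O) = 4/O (N(O) = 5/O - 1/O = 4/O)
c(6)*N(Q(-4)) + 29 = (8/6)*(4/(6 - 1*(-4))) + 29 = (8*(⅙))*(4/(6 + 4)) + 29 = 4*(4/10)/3 + 29 = 4*(4*(⅒))/3 + 29 = (4/3)*(⅖) + 29 = 8/15 + 29 = 443/15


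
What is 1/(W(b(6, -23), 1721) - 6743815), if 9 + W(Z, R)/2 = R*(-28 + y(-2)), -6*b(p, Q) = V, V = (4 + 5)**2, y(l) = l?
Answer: -1/6847093 ≈ -1.4605e-7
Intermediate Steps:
V = 81 (V = 9**2 = 81)
b(p, Q) = -27/2 (b(p, Q) = -1/6*81 = -27/2)
W(Z, R) = -18 - 60*R (W(Z, R) = -18 + 2*(R*(-28 - 2)) = -18 + 2*(R*(-30)) = -18 + 2*(-30*R) = -18 - 60*R)
1/(W(b(6, -23), 1721) - 6743815) = 1/((-18 - 60*1721) - 6743815) = 1/((-18 - 103260) - 6743815) = 1/(-103278 - 6743815) = 1/(-6847093) = -1/6847093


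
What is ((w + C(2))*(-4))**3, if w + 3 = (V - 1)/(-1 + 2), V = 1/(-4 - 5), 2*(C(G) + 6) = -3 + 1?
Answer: 64000000/729 ≈ 87792.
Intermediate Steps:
C(G) = -7 (C(G) = -6 + (-3 + 1)/2 = -6 + (1/2)*(-2) = -6 - 1 = -7)
V = -1/9 (V = 1/(-9) = -1/9 ≈ -0.11111)
w = -37/9 (w = -3 + (-1/9 - 1)/(-1 + 2) = -3 - 10/9/1 = -3 - 10/9*1 = -3 - 10/9 = -37/9 ≈ -4.1111)
((w + C(2))*(-4))**3 = ((-37/9 - 7)*(-4))**3 = (-100/9*(-4))**3 = (400/9)**3 = 64000000/729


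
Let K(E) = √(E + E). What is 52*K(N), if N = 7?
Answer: 52*√14 ≈ 194.57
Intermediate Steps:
K(E) = √2*√E (K(E) = √(2*E) = √2*√E)
52*K(N) = 52*(√2*√7) = 52*√14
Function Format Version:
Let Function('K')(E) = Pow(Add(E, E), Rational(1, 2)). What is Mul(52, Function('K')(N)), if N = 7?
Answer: Mul(52, Pow(14, Rational(1, 2))) ≈ 194.57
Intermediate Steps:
Function('K')(E) = Mul(Pow(2, Rational(1, 2)), Pow(E, Rational(1, 2))) (Function('K')(E) = Pow(Mul(2, E), Rational(1, 2)) = Mul(Pow(2, Rational(1, 2)), Pow(E, Rational(1, 2))))
Mul(52, Function('K')(N)) = Mul(52, Mul(Pow(2, Rational(1, 2)), Pow(7, Rational(1, 2)))) = Mul(52, Pow(14, Rational(1, 2)))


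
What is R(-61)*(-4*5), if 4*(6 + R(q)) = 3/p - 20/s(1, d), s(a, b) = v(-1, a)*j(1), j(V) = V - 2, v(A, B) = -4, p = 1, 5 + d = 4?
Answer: 130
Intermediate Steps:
d = -1 (d = -5 + 4 = -1)
j(V) = -2 + V
s(a, b) = 4 (s(a, b) = -4*(-2 + 1) = -4*(-1) = 4)
R(q) = -13/2 (R(q) = -6 + (3/1 - 20/4)/4 = -6 + (3*1 - 20*¼)/4 = -6 + (3 - 5)/4 = -6 + (¼)*(-2) = -6 - ½ = -13/2)
R(-61)*(-4*5) = -(-26)*5 = -13/2*(-20) = 130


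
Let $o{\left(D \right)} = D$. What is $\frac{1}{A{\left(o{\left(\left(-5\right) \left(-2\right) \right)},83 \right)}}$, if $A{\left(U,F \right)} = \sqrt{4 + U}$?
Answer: $\frac{\sqrt{14}}{14} \approx 0.26726$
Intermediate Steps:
$\frac{1}{A{\left(o{\left(\left(-5\right) \left(-2\right) \right)},83 \right)}} = \frac{1}{\sqrt{4 - -10}} = \frac{1}{\sqrt{4 + 10}} = \frac{1}{\sqrt{14}} = \frac{\sqrt{14}}{14}$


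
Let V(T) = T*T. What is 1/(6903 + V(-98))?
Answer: 1/16507 ≈ 6.0580e-5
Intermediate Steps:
V(T) = T²
1/(6903 + V(-98)) = 1/(6903 + (-98)²) = 1/(6903 + 9604) = 1/16507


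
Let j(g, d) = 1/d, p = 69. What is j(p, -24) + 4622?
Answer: 110927/24 ≈ 4622.0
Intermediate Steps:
j(p, -24) + 4622 = 1/(-24) + 4622 = -1/24 + 4622 = 110927/24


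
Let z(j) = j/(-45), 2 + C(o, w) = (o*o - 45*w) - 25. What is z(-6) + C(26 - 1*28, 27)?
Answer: -18568/15 ≈ -1237.9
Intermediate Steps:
C(o, w) = -27 + o² - 45*w (C(o, w) = -2 + ((o*o - 45*w) - 25) = -2 + ((o² - 45*w) - 25) = -2 + (-25 + o² - 45*w) = -27 + o² - 45*w)
z(j) = -j/45 (z(j) = j*(-1/45) = -j/45)
z(-6) + C(26 - 1*28, 27) = -1/45*(-6) + (-27 + (26 - 1*28)² - 45*27) = 2/15 + (-27 + (26 - 28)² - 1215) = 2/15 + (-27 + (-2)² - 1215) = 2/15 + (-27 + 4 - 1215) = 2/15 - 1238 = -18568/15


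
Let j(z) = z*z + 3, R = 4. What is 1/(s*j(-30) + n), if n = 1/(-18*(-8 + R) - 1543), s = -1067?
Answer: -1471/1417309972 ≈ -1.0379e-6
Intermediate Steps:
j(z) = 3 + z**2 (j(z) = z**2 + 3 = 3 + z**2)
n = -1/1471 (n = 1/(-18*(-8 + 4) - 1543) = 1/(-18*(-4) - 1543) = 1/(72 - 1543) = 1/(-1471) = -1/1471 ≈ -0.00067981)
1/(s*j(-30) + n) = 1/(-1067*(3 + (-30)**2) - 1/1471) = 1/(-1067*(3 + 900) - 1/1471) = 1/(-1067*903 - 1/1471) = 1/(-963501 - 1/1471) = 1/(-1417309972/1471) = -1471/1417309972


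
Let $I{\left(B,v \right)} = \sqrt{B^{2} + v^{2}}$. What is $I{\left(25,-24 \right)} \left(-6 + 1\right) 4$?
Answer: $- 20 \sqrt{1201} \approx -693.11$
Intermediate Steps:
$I{\left(25,-24 \right)} \left(-6 + 1\right) 4 = \sqrt{25^{2} + \left(-24\right)^{2}} \left(-6 + 1\right) 4 = \sqrt{625 + 576} \left(\left(-5\right) 4\right) = \sqrt{1201} \left(-20\right) = - 20 \sqrt{1201}$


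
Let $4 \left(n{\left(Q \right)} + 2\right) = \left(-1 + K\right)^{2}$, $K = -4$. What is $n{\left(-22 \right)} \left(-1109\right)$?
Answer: $- \frac{18853}{4} \approx -4713.3$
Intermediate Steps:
$n{\left(Q \right)} = \frac{17}{4}$ ($n{\left(Q \right)} = -2 + \frac{\left(-1 - 4\right)^{2}}{4} = -2 + \frac{\left(-5\right)^{2}}{4} = -2 + \frac{1}{4} \cdot 25 = -2 + \frac{25}{4} = \frac{17}{4}$)
$n{\left(-22 \right)} \left(-1109\right) = \frac{17}{4} \left(-1109\right) = - \frac{18853}{4}$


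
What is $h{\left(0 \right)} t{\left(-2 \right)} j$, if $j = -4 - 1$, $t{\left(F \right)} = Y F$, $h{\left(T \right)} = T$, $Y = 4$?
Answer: $0$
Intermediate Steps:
$t{\left(F \right)} = 4 F$
$j = -5$ ($j = -4 - 1 = -5$)
$h{\left(0 \right)} t{\left(-2 \right)} j = 0 \cdot 4 \left(-2\right) \left(-5\right) = 0 \left(-8\right) \left(-5\right) = 0 \left(-5\right) = 0$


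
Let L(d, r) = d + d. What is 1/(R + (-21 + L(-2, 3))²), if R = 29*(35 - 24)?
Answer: 1/944 ≈ 0.0010593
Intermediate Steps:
L(d, r) = 2*d
R = 319 (R = 29*11 = 319)
1/(R + (-21 + L(-2, 3))²) = 1/(319 + (-21 + 2*(-2))²) = 1/(319 + (-21 - 4)²) = 1/(319 + (-25)²) = 1/(319 + 625) = 1/944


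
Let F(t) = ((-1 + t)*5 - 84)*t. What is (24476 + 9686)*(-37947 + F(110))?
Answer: 436009606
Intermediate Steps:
F(t) = t*(-89 + 5*t) (F(t) = ((-5 + 5*t) - 84)*t = (-89 + 5*t)*t = t*(-89 + 5*t))
(24476 + 9686)*(-37947 + F(110)) = (24476 + 9686)*(-37947 + 110*(-89 + 5*110)) = 34162*(-37947 + 110*(-89 + 550)) = 34162*(-37947 + 110*461) = 34162*(-37947 + 50710) = 34162*12763 = 436009606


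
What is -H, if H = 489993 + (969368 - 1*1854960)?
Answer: 395599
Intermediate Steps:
H = -395599 (H = 489993 + (969368 - 1854960) = 489993 - 885592 = -395599)
-H = -1*(-395599) = 395599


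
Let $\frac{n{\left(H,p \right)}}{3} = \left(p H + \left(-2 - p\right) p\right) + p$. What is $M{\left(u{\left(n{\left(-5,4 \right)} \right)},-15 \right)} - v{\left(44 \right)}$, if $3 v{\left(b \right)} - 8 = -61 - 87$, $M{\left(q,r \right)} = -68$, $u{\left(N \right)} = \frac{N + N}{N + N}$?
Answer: $- \frac{64}{3} \approx -21.333$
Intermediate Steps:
$n{\left(H,p \right)} = 3 p + 3 H p + 3 p \left(-2 - p\right)$ ($n{\left(H,p \right)} = 3 \left(\left(p H + \left(-2 - p\right) p\right) + p\right) = 3 \left(\left(H p + p \left(-2 - p\right)\right) + p\right) = 3 \left(p + H p + p \left(-2 - p\right)\right) = 3 p + 3 H p + 3 p \left(-2 - p\right)$)
$u{\left(N \right)} = 1$ ($u{\left(N \right)} = \frac{2 N}{2 N} = 2 N \frac{1}{2 N} = 1$)
$v{\left(b \right)} = - \frac{140}{3}$ ($v{\left(b \right)} = \frac{8}{3} + \frac{-61 - 87}{3} = \frac{8}{3} + \frac{1}{3} \left(-148\right) = \frac{8}{3} - \frac{148}{3} = - \frac{140}{3}$)
$M{\left(u{\left(n{\left(-5,4 \right)} \right)},-15 \right)} - v{\left(44 \right)} = -68 - - \frac{140}{3} = -68 + \frac{140}{3} = - \frac{64}{3}$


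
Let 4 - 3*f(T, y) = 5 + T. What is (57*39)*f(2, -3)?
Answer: -2223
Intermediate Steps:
f(T, y) = -⅓ - T/3 (f(T, y) = 4/3 - (5 + T)/3 = 4/3 + (-5/3 - T/3) = -⅓ - T/3)
(57*39)*f(2, -3) = (57*39)*(-⅓ - ⅓*2) = 2223*(-⅓ - ⅔) = 2223*(-1) = -2223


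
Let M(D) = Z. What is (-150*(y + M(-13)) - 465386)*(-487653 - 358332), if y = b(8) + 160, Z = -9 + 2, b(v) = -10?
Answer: 411855953460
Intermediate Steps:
Z = -7
y = 150 (y = -10 + 160 = 150)
M(D) = -7
(-150*(y + M(-13)) - 465386)*(-487653 - 358332) = (-150*(150 - 7) - 465386)*(-487653 - 358332) = (-150*143 - 465386)*(-845985) = (-21450 - 465386)*(-845985) = -486836*(-845985) = 411855953460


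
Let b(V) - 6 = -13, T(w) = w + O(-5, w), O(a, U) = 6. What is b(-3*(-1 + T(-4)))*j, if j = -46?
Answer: 322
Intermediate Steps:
T(w) = 6 + w (T(w) = w + 6 = 6 + w)
b(V) = -7 (b(V) = 6 - 13 = -7)
b(-3*(-1 + T(-4)))*j = -7*(-46) = 322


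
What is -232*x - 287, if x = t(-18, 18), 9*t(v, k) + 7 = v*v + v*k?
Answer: -959/9 ≈ -106.56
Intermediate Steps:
t(v, k) = -7/9 + v²/9 + k*v/9 (t(v, k) = -7/9 + (v*v + v*k)/9 = -7/9 + (v² + k*v)/9 = -7/9 + (v²/9 + k*v/9) = -7/9 + v²/9 + k*v/9)
x = -7/9 (x = -7/9 + (⅑)*(-18)² + (⅑)*18*(-18) = -7/9 + (⅑)*324 - 36 = -7/9 + 36 - 36 = -7/9 ≈ -0.77778)
-232*x - 287 = -232*(-7/9) - 287 = 1624/9 - 287 = -959/9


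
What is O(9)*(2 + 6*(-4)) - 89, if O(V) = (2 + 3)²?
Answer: -639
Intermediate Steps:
O(V) = 25 (O(V) = 5² = 25)
O(9)*(2 + 6*(-4)) - 89 = 25*(2 + 6*(-4)) - 89 = 25*(2 - 24) - 89 = 25*(-22) - 89 = -550 - 89 = -639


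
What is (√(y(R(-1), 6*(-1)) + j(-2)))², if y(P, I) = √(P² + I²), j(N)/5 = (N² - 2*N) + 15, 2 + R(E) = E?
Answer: 115 + 3*√5 ≈ 121.71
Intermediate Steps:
R(E) = -2 + E
j(N) = 75 - 10*N + 5*N² (j(N) = 5*((N² - 2*N) + 15) = 5*(15 + N² - 2*N) = 75 - 10*N + 5*N²)
y(P, I) = √(I² + P²)
(√(y(R(-1), 6*(-1)) + j(-2)))² = (√(√((6*(-1))² + (-2 - 1)²) + (75 - 10*(-2) + 5*(-2)²)))² = (√(√((-6)² + (-3)²) + (75 + 20 + 5*4)))² = (√(√(36 + 9) + (75 + 20 + 20)))² = (√(√45 + 115))² = (√(3*√5 + 115))² = (√(115 + 3*√5))² = 115 + 3*√5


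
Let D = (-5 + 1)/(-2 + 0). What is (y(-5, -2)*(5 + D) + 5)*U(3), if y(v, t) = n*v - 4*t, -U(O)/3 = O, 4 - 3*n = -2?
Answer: 81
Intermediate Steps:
n = 2 (n = 4/3 - ⅓*(-2) = 4/3 + ⅔ = 2)
U(O) = -3*O
D = 2 (D = -4/(-2) = -4*(-½) = 2)
y(v, t) = -4*t + 2*v (y(v, t) = 2*v - 4*t = -4*t + 2*v)
(y(-5, -2)*(5 + D) + 5)*U(3) = ((-4*(-2) + 2*(-5))*(5 + 2) + 5)*(-3*3) = ((8 - 10)*7 + 5)*(-9) = (-2*7 + 5)*(-9) = (-14 + 5)*(-9) = -9*(-9) = 81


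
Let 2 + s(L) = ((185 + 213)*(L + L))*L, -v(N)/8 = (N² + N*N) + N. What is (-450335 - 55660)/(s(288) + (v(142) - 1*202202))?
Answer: -14457/1871356 ≈ -0.0077254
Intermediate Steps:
v(N) = -16*N² - 8*N (v(N) = -8*((N² + N*N) + N) = -8*((N² + N²) + N) = -8*(2*N² + N) = -8*(N + 2*N²) = -16*N² - 8*N)
s(L) = -2 + 796*L² (s(L) = -2 + ((185 + 213)*(L + L))*L = -2 + (398*(2*L))*L = -2 + (796*L)*L = -2 + 796*L²)
(-450335 - 55660)/(s(288) + (v(142) - 1*202202)) = (-450335 - 55660)/((-2 + 796*288²) + (-8*142*(1 + 2*142) - 1*202202)) = -505995/((-2 + 796*82944) + (-8*142*(1 + 284) - 202202)) = -505995/((-2 + 66023424) + (-8*142*285 - 202202)) = -505995/(66023422 + (-323760 - 202202)) = -505995/(66023422 - 525962) = -505995/65497460 = -505995*1/65497460 = -14457/1871356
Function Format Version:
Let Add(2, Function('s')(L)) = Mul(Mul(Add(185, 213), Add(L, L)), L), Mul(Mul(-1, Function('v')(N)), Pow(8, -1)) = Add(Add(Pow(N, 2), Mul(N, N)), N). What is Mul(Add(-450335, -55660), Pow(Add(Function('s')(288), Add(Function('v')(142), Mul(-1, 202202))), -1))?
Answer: Rational(-14457, 1871356) ≈ -0.0077254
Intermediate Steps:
Function('v')(N) = Add(Mul(-16, Pow(N, 2)), Mul(-8, N)) (Function('v')(N) = Mul(-8, Add(Add(Pow(N, 2), Mul(N, N)), N)) = Mul(-8, Add(Add(Pow(N, 2), Pow(N, 2)), N)) = Mul(-8, Add(Mul(2, Pow(N, 2)), N)) = Mul(-8, Add(N, Mul(2, Pow(N, 2)))) = Add(Mul(-16, Pow(N, 2)), Mul(-8, N)))
Function('s')(L) = Add(-2, Mul(796, Pow(L, 2))) (Function('s')(L) = Add(-2, Mul(Mul(Add(185, 213), Add(L, L)), L)) = Add(-2, Mul(Mul(398, Mul(2, L)), L)) = Add(-2, Mul(Mul(796, L), L)) = Add(-2, Mul(796, Pow(L, 2))))
Mul(Add(-450335, -55660), Pow(Add(Function('s')(288), Add(Function('v')(142), Mul(-1, 202202))), -1)) = Mul(Add(-450335, -55660), Pow(Add(Add(-2, Mul(796, Pow(288, 2))), Add(Mul(-8, 142, Add(1, Mul(2, 142))), Mul(-1, 202202))), -1)) = Mul(-505995, Pow(Add(Add(-2, Mul(796, 82944)), Add(Mul(-8, 142, Add(1, 284)), -202202)), -1)) = Mul(-505995, Pow(Add(Add(-2, 66023424), Add(Mul(-8, 142, 285), -202202)), -1)) = Mul(-505995, Pow(Add(66023422, Add(-323760, -202202)), -1)) = Mul(-505995, Pow(Add(66023422, -525962), -1)) = Mul(-505995, Pow(65497460, -1)) = Mul(-505995, Rational(1, 65497460)) = Rational(-14457, 1871356)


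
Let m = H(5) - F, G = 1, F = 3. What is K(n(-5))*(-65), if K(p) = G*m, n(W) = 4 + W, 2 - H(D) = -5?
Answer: -260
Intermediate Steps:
H(D) = 7 (H(D) = 2 - 1*(-5) = 2 + 5 = 7)
m = 4 (m = 7 - 1*3 = 7 - 3 = 4)
K(p) = 4 (K(p) = 1*4 = 4)
K(n(-5))*(-65) = 4*(-65) = -260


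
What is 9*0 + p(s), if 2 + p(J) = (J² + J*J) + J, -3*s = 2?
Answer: -16/9 ≈ -1.7778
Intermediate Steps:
s = -⅔ (s = -⅓*2 = -⅔ ≈ -0.66667)
p(J) = -2 + J + 2*J² (p(J) = -2 + ((J² + J*J) + J) = -2 + ((J² + J²) + J) = -2 + (2*J² + J) = -2 + (J + 2*J²) = -2 + J + 2*J²)
9*0 + p(s) = 9*0 + (-2 - ⅔ + 2*(-⅔)²) = 0 + (-2 - ⅔ + 2*(4/9)) = 0 + (-2 - ⅔ + 8/9) = 0 - 16/9 = -16/9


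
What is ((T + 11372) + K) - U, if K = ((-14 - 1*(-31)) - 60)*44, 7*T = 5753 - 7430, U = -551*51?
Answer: 261390/7 ≈ 37341.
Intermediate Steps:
U = -28101
T = -1677/7 (T = (5753 - 7430)/7 = (1/7)*(-1677) = -1677/7 ≈ -239.57)
K = -1892 (K = ((-14 + 31) - 60)*44 = (17 - 60)*44 = -43*44 = -1892)
((T + 11372) + K) - U = ((-1677/7 + 11372) - 1892) - 1*(-28101) = (77927/7 - 1892) + 28101 = 64683/7 + 28101 = 261390/7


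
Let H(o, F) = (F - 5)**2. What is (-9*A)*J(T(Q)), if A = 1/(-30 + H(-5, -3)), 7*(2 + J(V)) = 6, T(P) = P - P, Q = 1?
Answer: 36/119 ≈ 0.30252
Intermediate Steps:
T(P) = 0
J(V) = -8/7 (J(V) = -2 + (1/7)*6 = -2 + 6/7 = -8/7)
H(o, F) = (-5 + F)**2
A = 1/34 (A = 1/(-30 + (-5 - 3)**2) = 1/(-30 + (-8)**2) = 1/(-30 + 64) = 1/34 ≈ 0.029412)
(-9*A)*J(T(Q)) = -9*1/34*(-8/7) = -9/34*(-8/7) = 36/119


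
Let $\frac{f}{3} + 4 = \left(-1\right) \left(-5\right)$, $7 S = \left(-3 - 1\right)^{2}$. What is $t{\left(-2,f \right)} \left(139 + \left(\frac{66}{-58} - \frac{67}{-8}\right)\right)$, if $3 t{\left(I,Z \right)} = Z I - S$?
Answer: $- \frac{11309}{28} \approx -403.89$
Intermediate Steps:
$S = \frac{16}{7}$ ($S = \frac{\left(-3 - 1\right)^{2}}{7} = \frac{\left(-4\right)^{2}}{7} = \frac{1}{7} \cdot 16 = \frac{16}{7} \approx 2.2857$)
$f = 3$ ($f = -12 + 3 \left(\left(-1\right) \left(-5\right)\right) = -12 + 3 \cdot 5 = -12 + 15 = 3$)
$t{\left(I,Z \right)} = - \frac{16}{21} + \frac{I Z}{3}$ ($t{\left(I,Z \right)} = \frac{Z I - \frac{16}{7}}{3} = \frac{I Z - \frac{16}{7}}{3} = \frac{- \frac{16}{7} + I Z}{3} = - \frac{16}{21} + \frac{I Z}{3}$)
$t{\left(-2,f \right)} \left(139 + \left(\frac{66}{-58} - \frac{67}{-8}\right)\right) = \left(- \frac{16}{21} + \frac{1}{3} \left(-2\right) 3\right) \left(139 + \left(\frac{66}{-58} - \frac{67}{-8}\right)\right) = \left(- \frac{16}{21} - 2\right) \left(139 + \left(66 \left(- \frac{1}{58}\right) - - \frac{67}{8}\right)\right) = - \frac{58 \left(139 + \left(- \frac{33}{29} + \frac{67}{8}\right)\right)}{21} = - \frac{58 \left(139 + \frac{1679}{232}\right)}{21} = \left(- \frac{58}{21}\right) \frac{33927}{232} = - \frac{11309}{28}$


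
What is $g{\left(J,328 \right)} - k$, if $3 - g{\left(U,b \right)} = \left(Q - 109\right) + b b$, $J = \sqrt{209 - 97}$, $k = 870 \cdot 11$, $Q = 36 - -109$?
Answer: $-117187$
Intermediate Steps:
$Q = 145$ ($Q = 36 + 109 = 145$)
$k = 9570$
$J = 4 \sqrt{7}$ ($J = \sqrt{209 - 97} = \sqrt{112} = 4 \sqrt{7} \approx 10.583$)
$g{\left(U,b \right)} = -33 - b^{2}$ ($g{\left(U,b \right)} = 3 - \left(\left(145 - 109\right) + b b\right) = 3 - \left(36 + b^{2}\right) = -33 - b^{2}$)
$g{\left(J,328 \right)} - k = \left(-33 - 328^{2}\right) - 9570 = \left(-33 - 107584\right) - 9570 = -107617 - 9570 = -117187$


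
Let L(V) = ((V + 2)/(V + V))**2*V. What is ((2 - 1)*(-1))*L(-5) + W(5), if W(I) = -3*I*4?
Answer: -1191/20 ≈ -59.550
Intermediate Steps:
W(I) = -12*I
L(V) = (2 + V)**2/(4*V) (L(V) = ((2 + V)/((2*V)))**2*V = ((2 + V)*(1/(2*V)))**2*V = ((2 + V)/(2*V))**2*V = ((2 + V)**2/(4*V**2))*V = (2 + V)**2/(4*V))
((2 - 1)*(-1))*L(-5) + W(5) = ((2 - 1)*(-1))*((1/4)*(2 - 5)**2/(-5)) - 12*5 = (1*(-1))*((1/4)*(-1/5)*(-3)**2) - 60 = -(-1)*9/(4*5) - 60 = -1*(-9/20) - 60 = 9/20 - 60 = -1191/20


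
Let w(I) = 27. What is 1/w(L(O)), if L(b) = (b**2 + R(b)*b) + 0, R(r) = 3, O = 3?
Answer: 1/27 ≈ 0.037037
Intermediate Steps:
L(b) = b**2 + 3*b (L(b) = (b**2 + 3*b) + 0 = b**2 + 3*b)
1/w(L(O)) = 1/27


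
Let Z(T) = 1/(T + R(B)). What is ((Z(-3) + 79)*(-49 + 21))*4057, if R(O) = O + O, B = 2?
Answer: -9087680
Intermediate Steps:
R(O) = 2*O
Z(T) = 1/(4 + T) (Z(T) = 1/(T + 2*2) = 1/(T + 4) = 1/(4 + T))
((Z(-3) + 79)*(-49 + 21))*4057 = ((1/(4 - 3) + 79)*(-49 + 21))*4057 = ((1/1 + 79)*(-28))*4057 = ((1 + 79)*(-28))*4057 = (80*(-28))*4057 = -2240*4057 = -9087680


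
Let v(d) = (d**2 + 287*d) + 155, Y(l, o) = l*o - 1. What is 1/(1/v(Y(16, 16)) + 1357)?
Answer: 138365/187761306 ≈ 0.00073692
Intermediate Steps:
Y(l, o) = -1 + l*o
v(d) = 155 + d**2 + 287*d
1/(1/v(Y(16, 16)) + 1357) = 1/(1/(155 + (-1 + 16*16)**2 + 287*(-1 + 16*16)) + 1357) = 1/(1/(155 + (-1 + 256)**2 + 287*(-1 + 256)) + 1357) = 1/(1/(155 + 255**2 + 287*255) + 1357) = 1/(1/(155 + 65025 + 73185) + 1357) = 1/(1/138365 + 1357) = 1/(187761306/138365) = 138365/187761306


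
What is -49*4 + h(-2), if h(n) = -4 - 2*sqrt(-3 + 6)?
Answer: -200 - 2*sqrt(3) ≈ -203.46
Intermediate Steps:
h(n) = -4 - 2*sqrt(3)
-49*4 + h(-2) = -49*4 + (-4 - 2*sqrt(3)) = -196 + (-4 - 2*sqrt(3)) = -200 - 2*sqrt(3)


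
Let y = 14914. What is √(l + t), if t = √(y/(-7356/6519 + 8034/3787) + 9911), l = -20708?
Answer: √(-345741629333542628 + 8172158*√104053950770166526)/4086079 ≈ 143.35*I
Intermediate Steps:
t = 2*√104053950770166526/4086079 (t = √(14914/(-7356/6519 + 8034/3787) + 9911) = √(14914/(-7356*1/6519 + 8034*(1/3787)) + 9911) = √(14914/(-2452/2173 + 8034/3787) + 9911) = √(14914/(8172158/8229151) + 9911) = √(14914*(8229151/8172158) + 9911) = √(61364779007/4086079 + 9911) = √(101861907976/4086079) = 2*√104053950770166526/4086079 ≈ 157.89)
√(l + t) = √(-20708 + 2*√104053950770166526/4086079)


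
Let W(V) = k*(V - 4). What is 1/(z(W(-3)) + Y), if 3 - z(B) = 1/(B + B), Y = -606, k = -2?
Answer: -28/16885 ≈ -0.0016583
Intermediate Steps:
W(V) = 8 - 2*V (W(V) = -2*(V - 4) = -2*(-4 + V) = 8 - 2*V)
z(B) = 3 - 1/(2*B) (z(B) = 3 - 1/(B + B) = 3 - 1/(2*B))
1/(z(W(-3)) + Y) = 1/((3 - 1/(2*(8 - 2*(-3)))) - 606) = 1/((3 - 1/(2*(8 + 6))) - 606) = 1/((3 - 1/2/14) - 606) = 1/((3 - 1/2*1/14) - 606) = 1/((3 - 1/28) - 606) = 1/(83/28 - 606) = 1/(-16885/28) = -28/16885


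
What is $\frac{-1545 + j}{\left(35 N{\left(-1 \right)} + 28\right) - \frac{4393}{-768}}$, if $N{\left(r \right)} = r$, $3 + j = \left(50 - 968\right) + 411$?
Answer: $\frac{1578240}{983} \approx 1605.5$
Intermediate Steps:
$j = -510$ ($j = -3 + \left(\left(50 - 968\right) + 411\right) = -3 + \left(-918 + 411\right) = -3 - 507 = -510$)
$\frac{-1545 + j}{\left(35 N{\left(-1 \right)} + 28\right) - \frac{4393}{-768}} = \frac{-1545 - 510}{\left(35 \left(-1\right) + 28\right) - \frac{4393}{-768}} = - \frac{2055}{\left(-35 + 28\right) - - \frac{4393}{768}} = - \frac{2055}{-7 + \frac{4393}{768}} = - \frac{2055}{- \frac{983}{768}} = \left(-2055\right) \left(- \frac{768}{983}\right) = \frac{1578240}{983}$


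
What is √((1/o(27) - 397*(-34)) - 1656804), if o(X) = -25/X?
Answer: I*√41082677/5 ≈ 1281.9*I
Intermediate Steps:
√((1/o(27) - 397*(-34)) - 1656804) = √((1/(-25/27) - 397*(-34)) - 1656804) = √((1/(-25*1/27) + 13498) - 1656804) = √((1/(-25/27) + 13498) - 1656804) = √((-27/25 + 13498) - 1656804) = √(337423/25 - 1656804) = √(-41082677/25) = I*√41082677/5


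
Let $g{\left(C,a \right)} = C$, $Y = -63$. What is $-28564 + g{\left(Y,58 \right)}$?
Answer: $-28627$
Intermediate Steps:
$-28564 + g{\left(Y,58 \right)} = -28564 - 63 = -28627$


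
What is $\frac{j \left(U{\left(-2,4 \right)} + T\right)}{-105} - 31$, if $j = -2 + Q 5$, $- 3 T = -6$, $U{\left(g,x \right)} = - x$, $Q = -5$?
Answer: $- \frac{1103}{35} \approx -31.514$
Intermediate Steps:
$T = 2$ ($T = \left(- \frac{1}{3}\right) \left(-6\right) = 2$)
$j = -27$ ($j = -2 - 25 = -27$)
$\frac{j \left(U{\left(-2,4 \right)} + T\right)}{-105} - 31 = \frac{\left(-27\right) \left(\left(-1\right) 4 + 2\right)}{-105} - 31 = - 27 \left(-4 + 2\right) \left(- \frac{1}{105}\right) - 31 = \left(-27\right) \left(-2\right) \left(- \frac{1}{105}\right) - 31 = 54 \left(- \frac{1}{105}\right) - 31 = - \frac{18}{35} - 31 = - \frac{1103}{35}$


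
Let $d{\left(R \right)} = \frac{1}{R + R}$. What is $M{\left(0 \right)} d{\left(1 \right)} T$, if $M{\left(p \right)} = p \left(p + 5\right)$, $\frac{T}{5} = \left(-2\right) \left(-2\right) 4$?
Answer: $0$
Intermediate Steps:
$d{\left(R \right)} = \frac{1}{2 R}$
$T = 80$ ($T = 5 \left(-2\right) \left(-2\right) 4 = 5 \cdot 4 \cdot 4 = 5 \cdot 16 = 80$)
$M{\left(p \right)} = p \left(5 + p\right)$
$M{\left(0 \right)} d{\left(1 \right)} T = 0 \left(5 + 0\right) \frac{1}{2 \cdot 1} \cdot 80 = 0 \cdot 5 \cdot \frac{1}{2} \cdot 1 \cdot 80 = 0 \cdot \frac{1}{2} \cdot 80 = 0 \cdot 80 = 0$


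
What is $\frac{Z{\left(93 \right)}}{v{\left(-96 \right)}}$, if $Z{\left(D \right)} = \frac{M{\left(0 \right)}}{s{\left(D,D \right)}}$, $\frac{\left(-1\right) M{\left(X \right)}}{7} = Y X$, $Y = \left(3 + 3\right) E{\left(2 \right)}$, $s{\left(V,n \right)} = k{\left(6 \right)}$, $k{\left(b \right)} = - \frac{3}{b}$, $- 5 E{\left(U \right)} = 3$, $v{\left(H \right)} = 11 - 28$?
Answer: $0$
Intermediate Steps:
$v{\left(H \right)} = -17$ ($v{\left(H \right)} = 11 - 28 = -17$)
$E{\left(U \right)} = - \frac{3}{5}$ ($E{\left(U \right)} = \left(- \frac{1}{5}\right) 3 = - \frac{3}{5}$)
$s{\left(V,n \right)} = - \frac{1}{2}$ ($s{\left(V,n \right)} = - \frac{3}{6} = \left(-3\right) \frac{1}{6} = - \frac{1}{2}$)
$Y = - \frac{18}{5}$ ($Y = \left(3 + 3\right) \left(- \frac{3}{5}\right) = 6 \left(- \frac{3}{5}\right) = - \frac{18}{5} \approx -3.6$)
$M{\left(X \right)} = \frac{126 X}{5}$ ($M{\left(X \right)} = - 7 \left(- \frac{18 X}{5}\right) = \frac{126 X}{5}$)
$Z{\left(D \right)} = 0$ ($Z{\left(D \right)} = \frac{\frac{126}{5} \cdot 0}{- \frac{1}{2}} = 0 \left(-2\right) = 0$)
$\frac{Z{\left(93 \right)}}{v{\left(-96 \right)}} = \frac{0}{-17} = 0 \left(- \frac{1}{17}\right) = 0$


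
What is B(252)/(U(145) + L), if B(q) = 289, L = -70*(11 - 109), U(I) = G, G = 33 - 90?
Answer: 289/6803 ≈ 0.042481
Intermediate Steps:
G = -57
U(I) = -57
L = 6860 (L = -70*(-98) = 6860)
B(252)/(U(145) + L) = 289/(-57 + 6860) = 289/6803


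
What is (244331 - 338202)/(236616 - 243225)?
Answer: 93871/6609 ≈ 14.204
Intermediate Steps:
(244331 - 338202)/(236616 - 243225) = -93871/(-6609) = -93871*(-1/6609) = 93871/6609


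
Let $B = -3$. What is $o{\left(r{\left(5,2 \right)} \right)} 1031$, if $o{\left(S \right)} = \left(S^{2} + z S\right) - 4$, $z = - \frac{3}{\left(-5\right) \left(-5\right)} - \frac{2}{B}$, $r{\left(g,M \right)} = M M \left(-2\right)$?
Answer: $\frac{4301332}{75} \approx 57351.0$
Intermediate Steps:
$r{\left(g,M \right)} = - 2 M^{2}$ ($r{\left(g,M \right)} = M^{2} \left(-2\right) = - 2 M^{2}$)
$z = \frac{41}{75}$ ($z = - \frac{3}{\left(-5\right) \left(-5\right)} - \frac{2}{-3} = - \frac{3}{25} - - \frac{2}{3} = \left(-3\right) \frac{1}{25} + \frac{2}{3} = - \frac{3}{25} + \frac{2}{3} = \frac{41}{75} \approx 0.54667$)
$o{\left(S \right)} = -4 + S^{2} + \frac{41 S}{75}$ ($o{\left(S \right)} = \left(S^{2} + \frac{41 S}{75}\right) - 4 = -4 + S^{2} + \frac{41 S}{75}$)
$o{\left(r{\left(5,2 \right)} \right)} 1031 = \left(-4 + \left(- 2 \cdot 2^{2}\right)^{2} + \frac{41 \left(- 2 \cdot 2^{2}\right)}{75}\right) 1031 = \left(-4 + \left(\left(-2\right) 4\right)^{2} + \frac{41 \left(\left(-2\right) 4\right)}{75}\right) 1031 = \left(-4 + \left(-8\right)^{2} + \frac{41}{75} \left(-8\right)\right) 1031 = \left(-4 + 64 - \frac{328}{75}\right) 1031 = \frac{4172}{75} \cdot 1031 = \frac{4301332}{75}$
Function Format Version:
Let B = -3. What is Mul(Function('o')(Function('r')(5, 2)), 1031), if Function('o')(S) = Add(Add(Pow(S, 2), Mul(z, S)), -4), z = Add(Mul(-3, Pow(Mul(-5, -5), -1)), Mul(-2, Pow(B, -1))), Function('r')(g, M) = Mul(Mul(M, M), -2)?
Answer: Rational(4301332, 75) ≈ 57351.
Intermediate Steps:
Function('r')(g, M) = Mul(-2, Pow(M, 2)) (Function('r')(g, M) = Mul(Pow(M, 2), -2) = Mul(-2, Pow(M, 2)))
z = Rational(41, 75) (z = Add(Mul(-3, Pow(Mul(-5, -5), -1)), Mul(-2, Pow(-3, -1))) = Add(Mul(-3, Pow(25, -1)), Mul(-2, Rational(-1, 3))) = Add(Mul(-3, Rational(1, 25)), Rational(2, 3)) = Add(Rational(-3, 25), Rational(2, 3)) = Rational(41, 75) ≈ 0.54667)
Function('o')(S) = Add(-4, Pow(S, 2), Mul(Rational(41, 75), S)) (Function('o')(S) = Add(Add(Pow(S, 2), Mul(Rational(41, 75), S)), -4) = Add(-4, Pow(S, 2), Mul(Rational(41, 75), S)))
Mul(Function('o')(Function('r')(5, 2)), 1031) = Mul(Add(-4, Pow(Mul(-2, Pow(2, 2)), 2), Mul(Rational(41, 75), Mul(-2, Pow(2, 2)))), 1031) = Mul(Add(-4, Pow(Mul(-2, 4), 2), Mul(Rational(41, 75), Mul(-2, 4))), 1031) = Mul(Add(-4, Pow(-8, 2), Mul(Rational(41, 75), -8)), 1031) = Mul(Add(-4, 64, Rational(-328, 75)), 1031) = Mul(Rational(4172, 75), 1031) = Rational(4301332, 75)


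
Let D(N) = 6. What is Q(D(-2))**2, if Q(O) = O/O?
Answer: 1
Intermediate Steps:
Q(O) = 1
Q(D(-2))**2 = 1**2 = 1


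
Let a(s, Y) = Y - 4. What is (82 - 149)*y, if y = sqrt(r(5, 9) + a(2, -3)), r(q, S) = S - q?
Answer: -67*I*sqrt(3) ≈ -116.05*I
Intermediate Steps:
a(s, Y) = -4 + Y
y = I*sqrt(3) (y = sqrt((9 - 1*5) + (-4 - 3)) = sqrt((9 - 5) - 7) = sqrt(4 - 7) = sqrt(-3) = I*sqrt(3) ≈ 1.732*I)
(82 - 149)*y = (82 - 149)*(I*sqrt(3)) = -67*I*sqrt(3)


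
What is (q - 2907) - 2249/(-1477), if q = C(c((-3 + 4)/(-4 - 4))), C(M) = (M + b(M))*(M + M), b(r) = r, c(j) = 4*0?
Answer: -4291390/1477 ≈ -2905.5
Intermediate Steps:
c(j) = 0
C(M) = 4*M**2 (C(M) = (M + M)*(M + M) = (2*M)*(2*M) = 4*M**2)
q = 0 (q = 4*0**2 = 4*0 = 0)
(q - 2907) - 2249/(-1477) = (0 - 2907) - 2249/(-1477) = -2907 - 2249*(-1/1477) = -2907 + 2249/1477 = -4291390/1477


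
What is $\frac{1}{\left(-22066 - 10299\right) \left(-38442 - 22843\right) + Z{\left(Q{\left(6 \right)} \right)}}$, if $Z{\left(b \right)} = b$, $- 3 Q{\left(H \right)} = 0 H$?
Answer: $\frac{1}{1983489025} \approx 5.0416 \cdot 10^{-10}$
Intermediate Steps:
$Q{\left(H \right)} = 0$ ($Q{\left(H \right)} = - \frac{0 H}{3} = \left(- \frac{1}{3}\right) 0 = 0$)
$\frac{1}{\left(-22066 - 10299\right) \left(-38442 - 22843\right) + Z{\left(Q{\left(6 \right)} \right)}} = \frac{1}{\left(-22066 - 10299\right) \left(-38442 - 22843\right) + 0} = \frac{1}{\left(-32365\right) \left(-61285\right) + 0} = \frac{1}{1983489025 + 0} = \frac{1}{1983489025}$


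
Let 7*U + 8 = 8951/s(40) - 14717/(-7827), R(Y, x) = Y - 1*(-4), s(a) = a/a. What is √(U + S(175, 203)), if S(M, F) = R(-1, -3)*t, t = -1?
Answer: √78099160071/7827 ≈ 35.705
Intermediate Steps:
s(a) = 1
R(Y, x) = 4 + Y (R(Y, x) = Y + 4 = 4 + Y)
U = 10001654/7827 (U = -8/7 + (8951/1 - 14717/(-7827))/7 = -8/7 + (8951*1 - 14717*(-1/7827))/7 = -8/7 + (8951 + 14717/7827)/7 = -8/7 + (⅐)*(70074194/7827) = -8/7 + 70074194/54789 = 10001654/7827 ≈ 1277.8)
S(M, F) = -3 (S(M, F) = (4 - 1)*(-1) = 3*(-1) = -3)
√(U + S(175, 203)) = √(10001654/7827 - 3) = √(9978173/7827) = √78099160071/7827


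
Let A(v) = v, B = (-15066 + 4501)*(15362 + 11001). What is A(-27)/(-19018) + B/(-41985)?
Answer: 1059398278061/159694146 ≈ 6633.9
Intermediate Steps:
B = -278525095 (B = -10565*26363 = -278525095)
A(-27)/(-19018) + B/(-41985) = -27/(-19018) - 278525095/(-41985) = -27*(-1/19018) - 278525095*(-1/41985) = 27/19018 + 55705019/8397 = 1059398278061/159694146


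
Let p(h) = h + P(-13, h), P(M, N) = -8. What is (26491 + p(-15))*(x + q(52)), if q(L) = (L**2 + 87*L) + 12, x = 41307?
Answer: 1284941996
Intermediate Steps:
q(L) = 12 + L**2 + 87*L
p(h) = -8 + h (p(h) = h - 8 = -8 + h)
(26491 + p(-15))*(x + q(52)) = (26491 + (-8 - 15))*(41307 + (12 + 52**2 + 87*52)) = (26491 - 23)*(41307 + (12 + 2704 + 4524)) = 26468*(41307 + 7240) = 26468*48547 = 1284941996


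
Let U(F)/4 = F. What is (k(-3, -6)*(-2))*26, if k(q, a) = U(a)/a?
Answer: -208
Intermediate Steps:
U(F) = 4*F
k(q, a) = 4 (k(q, a) = (4*a)/a = 4)
(k(-3, -6)*(-2))*26 = (4*(-2))*26 = -8*26 = -208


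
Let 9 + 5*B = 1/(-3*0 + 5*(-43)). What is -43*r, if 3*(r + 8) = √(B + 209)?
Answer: 344 - √9577777/15 ≈ 137.68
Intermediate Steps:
B = -1936/1075 (B = -9/5 + 1/(5*(-3*0 + 5*(-43))) = -9/5 + 1/(5*(0 - 215)) = -9/5 + (⅕)/(-215) = -9/5 + (⅕)*(-1/215) = -9/5 - 1/1075 = -1936/1075 ≈ -1.8009)
r = -8 + √9577777/645 (r = -8 + √(-1936/1075 + 209)/3 = -8 + √(222739/1075)/3 = -8 + (√9577777/215)/3 = -8 + √9577777/645 ≈ -3.2019)
-43*r = -43*(-8 + √9577777/645) = 344 - √9577777/15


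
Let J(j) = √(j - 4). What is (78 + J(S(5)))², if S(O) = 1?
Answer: (78 + I*√3)² ≈ 6081.0 + 270.2*I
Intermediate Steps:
J(j) = √(-4 + j)
(78 + J(S(5)))² = (78 + √(-4 + 1))² = (78 + √(-3))² = (78 + I*√3)²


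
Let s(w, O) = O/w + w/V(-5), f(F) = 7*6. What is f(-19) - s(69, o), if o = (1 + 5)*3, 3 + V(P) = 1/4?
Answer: 16908/253 ≈ 66.830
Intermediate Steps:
V(P) = -11/4 (V(P) = -3 + 1/4 = -3 + ¼ = -11/4)
f(F) = 42
o = 18 (o = 6*3 = 18)
s(w, O) = -4*w/11 + O/w (s(w, O) = O/w + w/(-11/4) = O/w + w*(-4/11) = O/w - 4*w/11 = -4*w/11 + O/w)
f(-19) - s(69, o) = 42 - (-4/11*69 + 18/69) = 42 - (-276/11 + 18*(1/69)) = 42 - (-276/11 + 6/23) = 42 - 1*(-6282/253) = 42 + 6282/253 = 16908/253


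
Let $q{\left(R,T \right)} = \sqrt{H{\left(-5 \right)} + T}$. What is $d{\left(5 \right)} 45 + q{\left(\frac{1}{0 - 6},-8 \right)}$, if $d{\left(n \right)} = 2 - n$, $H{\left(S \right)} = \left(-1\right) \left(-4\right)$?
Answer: $-135 + 2 i \approx -135.0 + 2.0 i$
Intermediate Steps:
$H{\left(S \right)} = 4$
$q{\left(R,T \right)} = \sqrt{4 + T}$
$d{\left(5 \right)} 45 + q{\left(\frac{1}{0 - 6},-8 \right)} = \left(2 - 5\right) 45 + \sqrt{4 - 8} = \left(2 - 5\right) 45 + \sqrt{-4} = \left(-3\right) 45 + 2 i = -135 + 2 i$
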